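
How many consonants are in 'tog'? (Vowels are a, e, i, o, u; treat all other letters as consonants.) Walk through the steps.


Consonants in 'tog': t, g = 2 consonants.

2


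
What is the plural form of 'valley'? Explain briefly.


Apply rule: Add -s. 'valley' becomes 'valleys'.

valleys


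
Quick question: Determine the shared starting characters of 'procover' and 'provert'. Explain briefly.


Compare from the start: 3 characters match: 'pro'. Mismatch at position 4: 'c' vs 'v'.

pro


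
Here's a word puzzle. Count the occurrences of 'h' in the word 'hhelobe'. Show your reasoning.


Letter 'h' in 'hhelobe': found at position(s) 1, 2 = 2 occurrence(s).

2


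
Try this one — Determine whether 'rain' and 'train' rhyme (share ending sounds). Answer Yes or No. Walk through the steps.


Rime (stressed vowel + following sounds) of 'rain': -ain = /eɪn/
Rime of 'train': -ain = /eɪn/
/eɪn/ and /eɪn/ are the same ending sound, so the words rhyme.

Yes


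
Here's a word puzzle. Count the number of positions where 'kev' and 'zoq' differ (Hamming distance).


Alignment:
Position 1: 'k' vs 'z' = DIFFER
Position 2: 'e' vs 'o' = DIFFER
Position 3: 'v' vs 'q' = DIFFER
Total differences: 3

3


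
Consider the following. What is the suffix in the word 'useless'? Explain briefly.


The word 'useless' = 'use' (root) + '-less' (suffix). The suffix is '-less'.

less


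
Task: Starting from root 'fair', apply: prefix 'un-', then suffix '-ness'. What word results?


Step 1: Add prefix 'un-' to 'fair' = 'unfair'
Step 2: Add suffix '-ness' to 'unfair' = 'unfairness'

unfairness


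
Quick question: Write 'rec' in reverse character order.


Reverse 'rec' character by character: 'cer'.

cer


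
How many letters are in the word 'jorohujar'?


Spell out 'jorohujar' and number each letter: j(1), o(2), r(3), o(4), h(5), u(6), j(7), a(8), r(9). Total: 9 letters.

9


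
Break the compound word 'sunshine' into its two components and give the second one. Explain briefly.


Split 'sunshine' into 'sun' + 'shine'. The second part is 'shine'.

shine


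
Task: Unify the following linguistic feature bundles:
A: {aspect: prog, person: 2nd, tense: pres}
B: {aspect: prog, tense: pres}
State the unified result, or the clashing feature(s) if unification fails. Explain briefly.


Compare features:
aspect: A=prog vs B=prog -> unified: prog
person: A=2nd vs B=_ -> unified: 2nd
tense: A=pres vs B=pres -> unified: pres
No clashes found.

Unified: {aspect: prog, person: 2nd, tense: pres}


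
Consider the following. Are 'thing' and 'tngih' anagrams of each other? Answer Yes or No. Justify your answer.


Sorted letters of 'thing': 'ghint'
Sorted letters of 'tngih': 'ghint'
They match.

Yes


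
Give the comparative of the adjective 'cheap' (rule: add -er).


Apply comparative formation (add -er): 'cheap' -> 'cheaper'.

cheaper


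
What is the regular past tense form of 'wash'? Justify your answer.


Apply rule: Add -ed. 'wash' becomes 'washed'.

washed


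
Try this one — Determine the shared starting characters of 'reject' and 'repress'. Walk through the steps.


Compare from the start: 2 characters match: 're'. Mismatch at position 3: 'j' vs 'p'.

re


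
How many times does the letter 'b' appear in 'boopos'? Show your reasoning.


Letter 'b' in 'boopos': found at position(s) 1 = 1 occurrence(s).

1


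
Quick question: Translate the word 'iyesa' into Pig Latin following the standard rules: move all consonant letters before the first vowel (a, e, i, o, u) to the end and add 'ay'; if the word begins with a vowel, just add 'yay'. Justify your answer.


'iyesa' starts with a vowel, so add 'yay': 'iyesayay'.

iyesayay


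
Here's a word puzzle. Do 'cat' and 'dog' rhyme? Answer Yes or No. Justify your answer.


Rime (stressed vowel + following sounds) of 'cat': -at = /æt/
Rime of 'dog': -og = /ɒg/
/æt/ and /ɒg/ are different ending sounds, so the words do not rhyme.

No


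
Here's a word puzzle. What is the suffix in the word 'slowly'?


The word 'slowly' = 'slow' (root) + '-ly' (suffix). The suffix is '-ly'.

ly


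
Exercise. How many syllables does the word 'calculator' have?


Break 'calculator' into syllables: cal-cu-la-tor -> cal | cu | la | tor = 4 syllables

4 syllables


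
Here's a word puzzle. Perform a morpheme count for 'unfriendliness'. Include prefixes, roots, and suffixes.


Decomposition: un- (prefix) + friend (root) + -ly (suffix) + -ness (suffix) = 4 morpheme(s)

4 morphemes


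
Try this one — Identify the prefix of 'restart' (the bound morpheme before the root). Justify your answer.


The word 'restart' = 're' (prefix) + 'start' (root). The prefix is 're'.

re


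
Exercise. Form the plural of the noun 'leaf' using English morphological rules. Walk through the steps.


Apply rule: Change -f to -ves. 'leaf' becomes 'leaves'.

leaves


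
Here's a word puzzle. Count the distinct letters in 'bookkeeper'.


Unique letters in 'bookkeeper': {b, e, k, o, p, r} = 6 distinct letters.

6


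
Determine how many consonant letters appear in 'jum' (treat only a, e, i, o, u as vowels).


Consonants in 'jum': j, m = 2 consonants.

2


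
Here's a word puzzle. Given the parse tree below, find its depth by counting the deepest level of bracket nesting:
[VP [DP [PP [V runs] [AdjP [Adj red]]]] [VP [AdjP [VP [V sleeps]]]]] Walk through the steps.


Count bracket nesting levels:
'[' at pos 0: depth = 1
'[' at pos 4: depth = 2
'[' at pos 8: depth = 3
'[' at pos 12: depth = 4
'[' at pos 21: depth = 4
'[' at pos 27: depth = 5
'[' at pos 40: depth = 2
'[' at pos 44: depth = 3
'[' at pos 50: depth = 4
'[' at pos 54: depth = 5
Maximum depth reached: 5

5


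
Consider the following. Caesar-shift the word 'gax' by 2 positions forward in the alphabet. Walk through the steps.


Shift each letter by 2: g -> i, a -> c, x -> z. Result: 'icz'.

icz


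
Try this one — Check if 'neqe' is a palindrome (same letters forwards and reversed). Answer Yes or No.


Forward: 'neqe'
Reversed: 'eqen'
They differ.

No


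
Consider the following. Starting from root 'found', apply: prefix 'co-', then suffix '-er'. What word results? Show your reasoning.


Step 1: Add prefix 'co-' to 'found' = 'cofound'
Step 2: Add suffix '-er' to 'cofound' = 'cofounder'

cofounder


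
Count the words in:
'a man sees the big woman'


Split into words: a | man | sees | the | big | woman = 6 words.

6


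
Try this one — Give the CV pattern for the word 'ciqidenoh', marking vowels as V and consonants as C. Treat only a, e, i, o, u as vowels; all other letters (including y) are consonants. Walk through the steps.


Letter mapping: c = C, i = V, q = C, i = V, d = C, e = V, n = C, o = V, h = C.

CVCVCVCVC


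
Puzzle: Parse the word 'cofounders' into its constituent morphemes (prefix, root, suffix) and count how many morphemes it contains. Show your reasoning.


Step 1: Identify prefix: 'co' (meaning: together)
Step 2: Identify root: 'found'
Step 3: Identify suffix(es): 'er, s'
Decomposition: co- (prefix: together) + found (root) + -er (suffix: one who) + -s (plural)
Total morphemes: 4

4 morphemes (co- (prefix: together) + found (root) + -er (suffix: one who) + -s (plural))


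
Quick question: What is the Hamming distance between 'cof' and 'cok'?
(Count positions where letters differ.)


Alignment:
Position 1: 'c' vs 'c' = match
Position 2: 'o' vs 'o' = match
Position 3: 'f' vs 'k' = DIFFER
Total differences: 1

1


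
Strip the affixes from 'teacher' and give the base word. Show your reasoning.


Remove suffix '-er' from 'teacher' to get root 'teach'.

teach


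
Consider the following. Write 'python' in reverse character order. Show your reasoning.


Reverse 'python' character by character: 'nohtyp'.

nohtyp


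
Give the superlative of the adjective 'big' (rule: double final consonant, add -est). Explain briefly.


Apply superlative formation (double final consonant, add -est): 'big' -> 'biggest'.

biggest


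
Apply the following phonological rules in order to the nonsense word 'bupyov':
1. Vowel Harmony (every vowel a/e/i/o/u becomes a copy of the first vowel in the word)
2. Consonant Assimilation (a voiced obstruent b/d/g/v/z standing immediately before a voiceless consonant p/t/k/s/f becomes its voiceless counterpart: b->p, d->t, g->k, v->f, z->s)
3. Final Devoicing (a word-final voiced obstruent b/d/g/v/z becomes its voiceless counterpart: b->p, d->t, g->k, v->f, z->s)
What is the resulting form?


Starting form: 'bupyov'
Rule 1: Vowel Harmony: all vowels become 'u' (matching first vowel). 'bupyov' -> 'bupyuv'
Rule 2: Consonant Assimilation: no voiced obstruent (b/d/g/v/z) stands immediately before a voiceless consonant (p/t/k/s/f). No change.
Rule 3: Final Devoicing: word-final voiced obstruent 'v' becomes voiceless 'f'. 'bupyuv' -> 'bupyuf'
Final form: 'bupyuf'

bupyuf


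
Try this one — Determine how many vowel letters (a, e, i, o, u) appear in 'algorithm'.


Vowels in 'algorithm': a, o, i = 3 vowels.

3


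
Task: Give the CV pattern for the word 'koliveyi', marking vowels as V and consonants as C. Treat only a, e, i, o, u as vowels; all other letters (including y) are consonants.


Letter mapping: k = C, o = V, l = C, i = V, v = C, e = V, y = C, i = V.

CVCVCVCV


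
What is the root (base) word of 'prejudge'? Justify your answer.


Remove prefix 'pre' from 'prejudge' to get root 'judge'.

judge


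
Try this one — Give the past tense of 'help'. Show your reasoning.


Apply rule: Add -ed. 'help' becomes 'helped'.

helped


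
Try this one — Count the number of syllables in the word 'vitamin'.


Break 'vitamin' into syllables: vi-ta-min -> vi | ta | min = 3 syllables

3 syllables


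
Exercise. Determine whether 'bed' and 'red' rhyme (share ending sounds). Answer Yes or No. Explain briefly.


Rime (stressed vowel + following sounds) of 'bed': -ed = /ɛd/
Rime of 'red': -ed = /ɛd/
/ɛd/ and /ɛd/ are the same ending sound, so the words rhyme.

Yes


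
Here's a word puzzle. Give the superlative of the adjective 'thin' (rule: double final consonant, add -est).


Apply superlative formation (double final consonant, add -est): 'thin' -> 'thinnest'.

thinnest


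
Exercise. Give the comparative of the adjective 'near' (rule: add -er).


Apply comparative formation (add -er): 'near' -> 'nearer'.

nearer


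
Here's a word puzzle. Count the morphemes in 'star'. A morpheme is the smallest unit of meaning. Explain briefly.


Decomposition: star (free morpheme) = 1 morpheme(s)

1 morphemes


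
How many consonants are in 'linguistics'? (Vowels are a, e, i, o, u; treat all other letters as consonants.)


Consonants in 'linguistics': l, n, g, s, t, c, s = 7 consonants.

7


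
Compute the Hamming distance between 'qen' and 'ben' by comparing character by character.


Alignment:
Position 1: 'q' vs 'b' = DIFFER
Position 2: 'e' vs 'e' = match
Position 3: 'n' vs 'n' = match
Total differences: 1

1


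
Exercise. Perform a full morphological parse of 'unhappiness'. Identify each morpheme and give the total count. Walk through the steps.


Step 1: Identify prefix: 'un' (meaning: not/reverse)
Step 2: Identify root: 'happy'
Step 3: Identify suffix(es): 'ness'
Decomposition: un- (prefix: not/reverse) + happy (root) + -ness (suffix: state of)
Total morphemes: 3

3 morphemes (un- (prefix: not/reverse) + happy (root) + -ness (suffix: state of))


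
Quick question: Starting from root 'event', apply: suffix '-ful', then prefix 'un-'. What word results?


Step 1: Add suffix '-ful' to 'event' = 'eventful'
Step 2: Add prefix 'un-' to 'eventful' = 'uneventful'

uneventful


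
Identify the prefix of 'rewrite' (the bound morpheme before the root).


The word 'rewrite' = 're' (prefix) + 'write' (root). The prefix is 're'.

re


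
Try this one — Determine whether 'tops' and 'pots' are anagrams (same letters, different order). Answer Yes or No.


Sorted letters of 'tops': 'opst'
Sorted letters of 'pots': 'opst'
They match.

Yes


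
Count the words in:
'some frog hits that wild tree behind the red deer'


Split into words: some | frog | hits | that | wild | tree | behind | the | red | deer = 10 words.

10


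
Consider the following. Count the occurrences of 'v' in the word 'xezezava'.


Letter 'v' in 'xezezava': found at position(s) 7 = 1 occurrence(s).

1


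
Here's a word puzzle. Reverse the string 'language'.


Reverse 'language' character by character: 'egaugnal'.

egaugnal


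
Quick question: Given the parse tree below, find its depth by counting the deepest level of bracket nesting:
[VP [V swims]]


Count bracket nesting levels:
'[' at pos 0: depth = 1
'[' at pos 4: depth = 2
Maximum depth reached: 2

2


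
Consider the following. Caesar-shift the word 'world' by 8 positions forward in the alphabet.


Shift each letter by 8: w -> e, o -> w, r -> z, l -> t, d -> l. Result: 'ewztl'.

ewztl


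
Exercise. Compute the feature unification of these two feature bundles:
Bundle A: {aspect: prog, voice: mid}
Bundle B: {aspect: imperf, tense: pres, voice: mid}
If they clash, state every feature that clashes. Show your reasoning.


Compare features:
aspect: A=prog vs B=imperf -> CLASH
tense: A=_ vs B=pres -> unified: pres
voice: A=mid vs B=mid -> unified: mid
Clash detected on feature 'aspect' (prog vs imperf); unification fails.

CLASH on 'aspect' (prog vs imperf)


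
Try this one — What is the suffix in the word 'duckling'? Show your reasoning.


The word 'duckling' = 'duck' (root) + '-ling' (suffix). The suffix is '-ling'.

ling


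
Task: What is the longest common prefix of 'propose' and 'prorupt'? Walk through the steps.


Compare from the start: 3 characters match: 'pro'. Mismatch at position 4: 'p' vs 'r'.

pro


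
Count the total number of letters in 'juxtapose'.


Spell out 'juxtapose' and number each letter: j(1), u(2), x(3), t(4), a(5), p(6), o(7), s(8), e(9). Total: 9 letters.

9


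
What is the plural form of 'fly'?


Apply rule: Change -y to -ies (consonant + y). 'fly' becomes 'flies'.

flies


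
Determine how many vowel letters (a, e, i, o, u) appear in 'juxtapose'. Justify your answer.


Vowels in 'juxtapose': u, a, o, e = 4 vowels.

4


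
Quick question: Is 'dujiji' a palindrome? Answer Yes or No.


Forward: 'dujiji'
Reversed: 'ijijud'
They differ.

No


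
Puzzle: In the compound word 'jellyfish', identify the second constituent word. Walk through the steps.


Split 'jellyfish' into 'jelly' + 'fish'. The second part is 'fish'.

fish


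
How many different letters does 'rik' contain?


Unique letters in 'rik': {i, k, r} = 3 distinct letters.

3


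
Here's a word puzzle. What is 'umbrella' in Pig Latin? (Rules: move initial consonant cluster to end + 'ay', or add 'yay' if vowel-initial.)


'umbrella' starts with a vowel, so add 'yay': 'umbrellayay'.

umbrellayay


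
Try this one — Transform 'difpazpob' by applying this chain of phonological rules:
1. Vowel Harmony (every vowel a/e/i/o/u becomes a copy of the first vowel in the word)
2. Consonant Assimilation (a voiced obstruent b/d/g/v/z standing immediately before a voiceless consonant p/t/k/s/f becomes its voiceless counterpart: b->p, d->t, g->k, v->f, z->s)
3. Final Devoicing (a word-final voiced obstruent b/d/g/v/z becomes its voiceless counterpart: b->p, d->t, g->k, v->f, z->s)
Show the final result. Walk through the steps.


Starting form: 'difpazpob'
Rule 1: Vowel Harmony: all vowels become 'i' (matching first vowel). 'difpazpob' -> 'difpizpib'
Rule 2: Consonant Assimilation: voiced obstruent before voiceless consonant becomes voiceless ('zp' -> 'sp'). 'difpizpib' -> 'difpispib'
Rule 3: Final Devoicing: word-final voiced obstruent 'b' becomes voiceless 'p'. 'difpispib' -> 'difpispip'
Final form: 'difpispip'

difpispip


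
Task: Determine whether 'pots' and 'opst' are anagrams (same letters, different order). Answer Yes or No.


Sorted letters of 'pots': 'opst'
Sorted letters of 'opst': 'opst'
They match.

Yes


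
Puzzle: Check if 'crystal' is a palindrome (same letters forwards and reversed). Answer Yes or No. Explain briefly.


Forward: 'crystal'
Reversed: 'latsyrc'
They differ.

No


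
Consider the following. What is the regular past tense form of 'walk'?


Apply rule: Add -ed. 'walk' becomes 'walked'.

walked


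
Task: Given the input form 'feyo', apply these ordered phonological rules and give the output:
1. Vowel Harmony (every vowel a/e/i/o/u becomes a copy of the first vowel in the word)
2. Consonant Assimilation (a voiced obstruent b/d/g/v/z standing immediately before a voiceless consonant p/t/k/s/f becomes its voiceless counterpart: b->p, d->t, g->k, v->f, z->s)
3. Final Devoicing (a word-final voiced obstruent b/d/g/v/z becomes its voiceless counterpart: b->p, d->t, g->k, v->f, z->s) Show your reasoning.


Starting form: 'feyo'
Rule 1: Vowel Harmony: all vowels become 'e' (matching first vowel). 'feyo' -> 'feye'
Rule 2: Consonant Assimilation: no voiced obstruent (b/d/g/v/z) stands immediately before a voiceless consonant (p/t/k/s/f). No change.
Rule 3: Final Devoicing: the word ends in the vowel 'e', not a consonant. No change.
Final form: 'feye'

feye


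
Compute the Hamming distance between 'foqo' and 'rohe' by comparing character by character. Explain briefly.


Alignment:
Position 1: 'f' vs 'r' = DIFFER
Position 2: 'o' vs 'o' = match
Position 3: 'q' vs 'h' = DIFFER
Position 4: 'o' vs 'e' = DIFFER
Total differences: 3

3


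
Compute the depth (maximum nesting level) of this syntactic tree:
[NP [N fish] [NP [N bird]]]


Count bracket nesting levels:
'[' at pos 0: depth = 1
'[' at pos 4: depth = 2
'[' at pos 13: depth = 2
'[' at pos 17: depth = 3
Maximum depth reached: 3

3


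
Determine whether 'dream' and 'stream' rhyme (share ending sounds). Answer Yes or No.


Rime (stressed vowel + following sounds) of 'dream': -eam = /iːm/
Rime of 'stream': -eam = /iːm/
/iːm/ and /iːm/ are the same ending sound, so the words rhyme.

Yes


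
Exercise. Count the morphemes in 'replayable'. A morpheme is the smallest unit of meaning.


Decomposition: re- (prefix) + play (root) + -able (suffix) = 3 morpheme(s)

3 morphemes


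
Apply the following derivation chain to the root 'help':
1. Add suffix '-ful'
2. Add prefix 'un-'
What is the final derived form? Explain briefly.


Step 1: Add suffix '-ful' to 'help' = 'helpful'
Step 2: Add prefix 'un-' to 'helpful' = 'unhelpful'

unhelpful


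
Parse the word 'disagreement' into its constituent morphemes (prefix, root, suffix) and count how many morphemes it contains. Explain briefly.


Step 1: Identify prefix: 'dis' (meaning: not/apart)
Step 2: Identify root: 'agree'
Step 3: Identify suffix(es): 'ment'
Decomposition: dis- (prefix: not/apart) + agree (root) + -ment (suffix: action/result)
Total morphemes: 3

3 morphemes (dis- (prefix: not/apart) + agree (root) + -ment (suffix: action/result))


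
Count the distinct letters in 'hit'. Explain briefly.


Unique letters in 'hit': {h, i, t} = 3 distinct letters.

3


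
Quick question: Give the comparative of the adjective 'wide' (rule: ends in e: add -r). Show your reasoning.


Apply comparative formation (ends in e: add -r): 'wide' -> 'wider'.

wider


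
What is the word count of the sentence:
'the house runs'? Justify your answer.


Split into words: the | house | runs = 3 words.

3


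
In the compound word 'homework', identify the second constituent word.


Split 'homework' into 'home' + 'work'. The second part is 'work'.

work


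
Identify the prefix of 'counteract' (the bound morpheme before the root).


The word 'counteract' = 'counter' (prefix) + 'act' (root). The prefix is 'counter'.

counter


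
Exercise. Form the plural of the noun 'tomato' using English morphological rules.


Apply rule: Add -es (consonant + o). 'tomato' becomes 'tomatoes'.

tomatoes


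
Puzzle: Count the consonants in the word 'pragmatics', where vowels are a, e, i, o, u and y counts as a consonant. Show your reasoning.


Consonants in 'pragmatics': p, r, g, m, t, c, s = 7 consonants.

7


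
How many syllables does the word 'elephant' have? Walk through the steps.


Break 'elephant' into syllables: el-e-phant -> el | e | phant = 3 syllables

3 syllables


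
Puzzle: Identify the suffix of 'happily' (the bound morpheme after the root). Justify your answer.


The word 'happily' = 'happy' (root) + '-ly' (suffix). The suffix is '-ly'.

ly


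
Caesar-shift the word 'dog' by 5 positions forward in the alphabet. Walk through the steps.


Shift each letter by 5: d -> i, o -> t, g -> l. Result: 'itl'.

itl


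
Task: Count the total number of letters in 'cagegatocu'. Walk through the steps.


Spell out 'cagegatocu' and number each letter: c(1), a(2), g(3), e(4), g(5), a(6), t(7), o(8), c(9), u(10). Total: 10 letters.

10


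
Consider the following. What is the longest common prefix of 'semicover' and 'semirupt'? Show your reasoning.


Compare from the start: 4 characters match: 'semi'. Mismatch at position 5: 'c' vs 'r'.

semi


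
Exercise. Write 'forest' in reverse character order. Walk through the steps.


Reverse 'forest' character by character: 'tserof'.

tserof


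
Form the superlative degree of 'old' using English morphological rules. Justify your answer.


Apply superlative formation (add -est): 'old' -> 'oldest'.

oldest


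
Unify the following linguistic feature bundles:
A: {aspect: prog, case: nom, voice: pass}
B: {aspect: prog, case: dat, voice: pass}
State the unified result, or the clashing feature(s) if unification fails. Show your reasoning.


Compare features:
aspect: A=prog vs B=prog -> unified: prog
case: A=nom vs B=dat -> CLASH
voice: A=pass vs B=pass -> unified: pass
Clash detected on feature 'case' (nom vs dat); unification fails.

CLASH on 'case' (nom vs dat)


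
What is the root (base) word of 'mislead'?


Remove prefix 'mis' from 'mislead' to get root 'lead'.

lead


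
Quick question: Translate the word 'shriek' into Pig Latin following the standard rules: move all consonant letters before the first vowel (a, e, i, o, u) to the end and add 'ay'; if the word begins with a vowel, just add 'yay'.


'shriek': move consonant cluster 'shr' to end and add 'ay': 'iekshray'.

iekshray


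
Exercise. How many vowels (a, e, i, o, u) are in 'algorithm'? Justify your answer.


Vowels in 'algorithm': a, o, i = 3 vowels.

3


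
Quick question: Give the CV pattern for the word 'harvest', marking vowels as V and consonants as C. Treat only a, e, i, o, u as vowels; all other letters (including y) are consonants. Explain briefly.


Letter mapping: h = C, a = V, r = C, v = C, e = V, s = C, t = C.

CVCCVCC


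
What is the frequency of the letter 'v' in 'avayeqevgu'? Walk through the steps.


Letter 'v' in 'avayeqevgu': found at position(s) 2, 8 = 2 occurrence(s).

2


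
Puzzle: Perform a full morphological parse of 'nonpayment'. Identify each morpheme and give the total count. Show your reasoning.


Step 1: Identify prefix: 'non' (meaning: not)
Step 2: Identify root: 'pay'
Step 3: Identify suffix(es): 'ment'
Decomposition: non- (prefix: not) + pay (root) + -ment (suffix: action/result)
Total morphemes: 3

3 morphemes (non- (prefix: not) + pay (root) + -ment (suffix: action/result))


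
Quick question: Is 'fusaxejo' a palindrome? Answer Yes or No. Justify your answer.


Forward: 'fusaxejo'
Reversed: 'ojexasuf'
They differ.

No


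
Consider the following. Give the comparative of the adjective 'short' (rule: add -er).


Apply comparative formation (add -er): 'short' -> 'shorter'.

shorter


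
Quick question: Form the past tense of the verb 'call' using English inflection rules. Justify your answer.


Apply rule: Add -ed. 'call' becomes 'called'.

called


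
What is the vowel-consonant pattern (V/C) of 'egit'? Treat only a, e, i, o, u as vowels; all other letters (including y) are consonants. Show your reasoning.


Letter mapping: e = V, g = C, i = V, t = C.

VCVC


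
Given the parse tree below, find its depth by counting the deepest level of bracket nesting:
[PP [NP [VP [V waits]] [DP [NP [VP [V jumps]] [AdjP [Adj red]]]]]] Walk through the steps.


Count bracket nesting levels:
'[' at pos 0: depth = 1
'[' at pos 4: depth = 2
'[' at pos 8: depth = 3
'[' at pos 12: depth = 4
'[' at pos 23: depth = 3
'[' at pos 27: depth = 4
'[' at pos 31: depth = 5
'[' at pos 35: depth = 6
'[' at pos 46: depth = 5
'[' at pos 52: depth = 6
Maximum depth reached: 6

6


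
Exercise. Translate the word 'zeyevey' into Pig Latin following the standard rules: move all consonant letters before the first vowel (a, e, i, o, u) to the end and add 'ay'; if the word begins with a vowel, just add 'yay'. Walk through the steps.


'zeyevey': move consonant cluster 'z' to end and add 'ay': 'eyeveyzay'.

eyeveyzay


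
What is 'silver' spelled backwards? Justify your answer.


Reverse 'silver' character by character: 'revlis'.

revlis


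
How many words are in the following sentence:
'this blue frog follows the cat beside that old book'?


Split into words: this | blue | frog | follows | the | cat | beside | that | old | book = 10 words.

10


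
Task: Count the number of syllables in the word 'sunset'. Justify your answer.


Break 'sunset' into syllables: sun-set -> sun | set = 2 syllables

2 syllables


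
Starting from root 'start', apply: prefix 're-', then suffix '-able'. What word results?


Step 1: Add prefix 're-' to 'start' = 'restart'
Step 2: Add suffix '-able' to 'restart' = 'restartable'

restartable


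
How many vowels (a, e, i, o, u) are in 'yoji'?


Vowels in 'yoji': o, i = 2 vowels.

2


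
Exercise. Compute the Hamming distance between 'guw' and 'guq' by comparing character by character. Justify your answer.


Alignment:
Position 1: 'g' vs 'g' = match
Position 2: 'u' vs 'u' = match
Position 3: 'w' vs 'q' = DIFFER
Total differences: 1

1


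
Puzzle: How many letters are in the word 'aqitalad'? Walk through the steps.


Spell out 'aqitalad' and number each letter: a(1), q(2), i(3), t(4), a(5), l(6), a(7), d(8). Total: 8 letters.

8


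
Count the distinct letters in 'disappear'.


Unique letters in 'disappear': {a, d, e, i, p, r, s} = 7 distinct letters.

7


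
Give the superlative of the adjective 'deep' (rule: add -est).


Apply superlative formation (add -est): 'deep' -> 'deepest'.

deepest


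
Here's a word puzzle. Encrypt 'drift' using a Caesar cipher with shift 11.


Shift each letter by 11: d -> o, r -> c, i -> t, f -> q, t -> e. Result: 'octqe'.

octqe


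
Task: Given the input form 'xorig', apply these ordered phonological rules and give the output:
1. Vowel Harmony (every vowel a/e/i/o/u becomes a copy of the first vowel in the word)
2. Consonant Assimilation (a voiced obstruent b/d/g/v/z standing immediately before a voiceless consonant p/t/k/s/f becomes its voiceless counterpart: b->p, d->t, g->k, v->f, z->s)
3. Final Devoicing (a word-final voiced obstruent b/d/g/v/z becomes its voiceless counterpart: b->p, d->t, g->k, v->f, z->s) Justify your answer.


Starting form: 'xorig'
Rule 1: Vowel Harmony: all vowels become 'o' (matching first vowel). 'xorig' -> 'xorog'
Rule 2: Consonant Assimilation: no voiced obstruent (b/d/g/v/z) stands immediately before a voiceless consonant (p/t/k/s/f). No change.
Rule 3: Final Devoicing: word-final voiced obstruent 'g' becomes voiceless 'k'. 'xorog' -> 'xorok'
Final form: 'xorok'

xorok


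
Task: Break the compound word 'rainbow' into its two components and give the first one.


Split 'rainbow' into 'rain' + 'bow'. The first part is 'rain'.

rain


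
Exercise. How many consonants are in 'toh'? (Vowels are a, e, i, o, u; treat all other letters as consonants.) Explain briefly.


Consonants in 'toh': t, h = 2 consonants.

2


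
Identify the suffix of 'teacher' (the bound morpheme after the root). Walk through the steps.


The word 'teacher' = 'teach' (root) + '-er' (suffix). The suffix is '-er'.

er


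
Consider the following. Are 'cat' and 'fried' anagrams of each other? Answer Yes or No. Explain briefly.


Sorted letters of 'cat': 'act'
Sorted letters of 'fried': 'defir'
They do not match.

No


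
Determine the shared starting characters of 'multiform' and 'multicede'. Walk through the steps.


Compare from the start: 5 characters match: 'multi'. Mismatch at position 6: 'f' vs 'c'.

multi


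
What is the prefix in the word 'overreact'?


The word 'overreact' = 'over' (prefix) + 'react' (root). The prefix is 'over'.

over


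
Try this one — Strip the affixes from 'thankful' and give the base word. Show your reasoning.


Remove suffix '-ful' from 'thankful' to get root 'thank'.

thank


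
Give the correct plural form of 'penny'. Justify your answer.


Apply rule: Change -y to -ies (consonant + y). 'penny' becomes 'pennies'.

pennies


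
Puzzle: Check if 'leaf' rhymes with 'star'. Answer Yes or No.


Rime (stressed vowel + following sounds) of 'leaf': -eaf = /iːf/
Rime of 'star': -ar = /ɑːr/
/iːf/ and /ɑːr/ are different ending sounds, so the words do not rhyme.

No


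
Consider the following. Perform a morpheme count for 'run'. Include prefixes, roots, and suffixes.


Decomposition: run (free morpheme) = 1 morpheme(s)

1 morphemes


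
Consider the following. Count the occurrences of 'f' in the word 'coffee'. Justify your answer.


Letter 'f' in 'coffee': found at position(s) 3, 4 = 2 occurrence(s).

2


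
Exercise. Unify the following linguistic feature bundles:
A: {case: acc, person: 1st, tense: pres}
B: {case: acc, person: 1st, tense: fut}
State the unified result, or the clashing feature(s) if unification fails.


Compare features:
case: A=acc vs B=acc -> unified: acc
person: A=1st vs B=1st -> unified: 1st
tense: A=pres vs B=fut -> CLASH
Clash detected on feature 'tense' (pres vs fut); unification fails.

CLASH on 'tense' (pres vs fut)


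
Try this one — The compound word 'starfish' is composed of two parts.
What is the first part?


Split 'starfish' into 'star' + 'fish'. The first part is 'star'.

star


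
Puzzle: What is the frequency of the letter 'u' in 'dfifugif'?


Letter 'u' in 'dfifugif': found at position(s) 5 = 1 occurrence(s).

1


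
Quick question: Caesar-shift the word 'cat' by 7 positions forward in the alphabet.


Shift each letter by 7: c -> j, a -> h, t -> a. Result: 'jha'.

jha


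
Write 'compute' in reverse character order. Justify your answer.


Reverse 'compute' character by character: 'etupmoc'.

etupmoc


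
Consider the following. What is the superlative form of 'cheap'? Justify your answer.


Apply superlative formation (add -est): 'cheap' -> 'cheapest'.

cheapest


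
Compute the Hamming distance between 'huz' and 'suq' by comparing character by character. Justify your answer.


Alignment:
Position 1: 'h' vs 's' = DIFFER
Position 2: 'u' vs 'u' = match
Position 3: 'z' vs 'q' = DIFFER
Total differences: 2

2


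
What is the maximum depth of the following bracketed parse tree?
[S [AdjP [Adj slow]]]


Count bracket nesting levels:
'[' at pos 0: depth = 1
'[' at pos 3: depth = 2
'[' at pos 9: depth = 3
Maximum depth reached: 3

3


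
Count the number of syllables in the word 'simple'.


Break 'simple' into syllables: sim-ple -> sim | ple = 2 syllables

2 syllables


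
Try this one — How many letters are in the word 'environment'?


Spell out 'environment' and number each letter: e(1), n(2), v(3), i(4), r(5), o(6), n(7), m(8), e(9), n(10), t(11). Total: 11 letters.

11


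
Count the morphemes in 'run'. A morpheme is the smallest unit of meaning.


Decomposition: run (free morpheme) = 1 morpheme(s)

1 morphemes


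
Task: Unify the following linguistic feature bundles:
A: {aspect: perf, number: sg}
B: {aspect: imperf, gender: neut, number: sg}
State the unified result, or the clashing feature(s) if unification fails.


Compare features:
aspect: A=perf vs B=imperf -> CLASH
gender: A=_ vs B=neut -> unified: neut
number: A=sg vs B=sg -> unified: sg
Clash detected on feature 'aspect' (perf vs imperf); unification fails.

CLASH on 'aspect' (perf vs imperf)


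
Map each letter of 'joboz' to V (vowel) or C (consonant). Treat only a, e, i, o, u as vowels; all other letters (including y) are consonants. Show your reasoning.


Letter mapping: j = C, o = V, b = C, o = V, z = C.

CVCVC


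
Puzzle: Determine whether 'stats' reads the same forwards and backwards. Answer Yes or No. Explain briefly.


Forward: 'stats'
Reversed: 'stats'
They are identical.

Yes


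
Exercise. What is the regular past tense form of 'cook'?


Apply rule: Add -ed. 'cook' becomes 'cooked'.

cooked


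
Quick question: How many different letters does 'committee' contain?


Unique letters in 'committee': {c, e, i, m, o, t} = 6 distinct letters.

6


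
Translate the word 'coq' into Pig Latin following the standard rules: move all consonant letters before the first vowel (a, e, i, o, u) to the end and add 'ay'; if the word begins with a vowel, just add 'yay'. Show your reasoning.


'coq': move consonant cluster 'c' to end and add 'ay': 'oqcay'.

oqcay


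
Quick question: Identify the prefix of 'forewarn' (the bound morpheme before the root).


The word 'forewarn' = 'fore' (prefix) + 'warn' (root). The prefix is 'fore'.

fore


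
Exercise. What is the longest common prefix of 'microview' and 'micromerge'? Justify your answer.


Compare from the start: 5 characters match: 'micro'. Mismatch at position 6: 'v' vs 'm'.

micro


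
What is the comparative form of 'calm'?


Apply comparative formation (add -er): 'calm' -> 'calmer'.

calmer


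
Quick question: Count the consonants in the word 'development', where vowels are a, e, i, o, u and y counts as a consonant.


Consonants in 'development': d, v, l, p, m, n, t = 7 consonants.

7


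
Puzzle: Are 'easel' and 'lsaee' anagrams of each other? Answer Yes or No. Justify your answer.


Sorted letters of 'easel': 'aeels'
Sorted letters of 'lsaee': 'aeels'
They match.

Yes


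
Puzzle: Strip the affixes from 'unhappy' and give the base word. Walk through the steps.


Remove prefix 'un' from 'unhappy' to get root 'happy'.

happy


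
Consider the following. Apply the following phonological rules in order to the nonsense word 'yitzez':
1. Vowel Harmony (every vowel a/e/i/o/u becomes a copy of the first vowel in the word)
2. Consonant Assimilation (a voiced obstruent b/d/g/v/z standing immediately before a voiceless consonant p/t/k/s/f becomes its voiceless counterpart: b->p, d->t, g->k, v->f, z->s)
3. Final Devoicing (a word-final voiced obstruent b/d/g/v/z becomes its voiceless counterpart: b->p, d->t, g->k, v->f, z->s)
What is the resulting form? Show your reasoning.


Starting form: 'yitzez'
Rule 1: Vowel Harmony: all vowels become 'i' (matching first vowel). 'yitzez' -> 'yitziz'
Rule 2: Consonant Assimilation: no voiced obstruent (b/d/g/v/z) stands immediately before a voiceless consonant (p/t/k/s/f). No change.
Rule 3: Final Devoicing: word-final voiced obstruent 'z' becomes voiceless 's'. 'yitziz' -> 'yitzis'
Final form: 'yitzis'

yitzis


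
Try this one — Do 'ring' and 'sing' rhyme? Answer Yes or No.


Rime (stressed vowel + following sounds) of 'ring': -ing = /ɪŋ/
Rime of 'sing': -ing = /ɪŋ/
/ɪŋ/ and /ɪŋ/ are the same ending sound, so the words rhyme.

Yes


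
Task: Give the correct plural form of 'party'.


Apply rule: Change -y to -ies (consonant + y). 'party' becomes 'parties'.

parties


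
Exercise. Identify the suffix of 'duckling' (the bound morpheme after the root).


The word 'duckling' = 'duck' (root) + '-ling' (suffix). The suffix is '-ling'.

ling


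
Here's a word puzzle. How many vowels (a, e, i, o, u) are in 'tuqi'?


Vowels in 'tuqi': u, i = 2 vowels.

2


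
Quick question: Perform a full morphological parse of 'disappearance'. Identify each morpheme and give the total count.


Step 1: Identify prefix: 'dis' (meaning: not/apart)
Step 2: Identify root: 'appear'
Step 3: Identify suffix(es): 'ance'
Decomposition: dis- (prefix: not/apart) + appear (root) + -ance (suffix: state/act)
Total morphemes: 3

3 morphemes (dis- (prefix: not/apart) + appear (root) + -ance (suffix: state/act))


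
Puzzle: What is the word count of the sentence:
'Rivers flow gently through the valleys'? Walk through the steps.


Split into words: Rivers | flow | gently | through | the | valleys = 6 words.

6


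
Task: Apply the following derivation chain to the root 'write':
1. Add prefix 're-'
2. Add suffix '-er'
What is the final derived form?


Step 1: Add prefix 're-' to 'write' = 'rewrite'
Step 2: Add suffix '-er' to 'rewrite' = 'rewriter'

rewriter


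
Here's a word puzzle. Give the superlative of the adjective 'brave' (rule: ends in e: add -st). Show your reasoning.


Apply superlative formation (ends in e: add -st): 'brave' -> 'bravest'.

bravest


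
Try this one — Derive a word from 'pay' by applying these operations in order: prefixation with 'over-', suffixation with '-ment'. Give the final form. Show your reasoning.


Step 1: Add prefix 'over-' to 'pay' = 'overpay'
Step 2: Add suffix '-ment' to 'overpay' = 'overpayment'

overpayment


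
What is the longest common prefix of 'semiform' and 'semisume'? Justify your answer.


Compare from the start: 4 characters match: 'semi'. Mismatch at position 5: 'f' vs 's'.

semi


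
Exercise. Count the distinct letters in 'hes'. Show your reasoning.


Unique letters in 'hes': {e, h, s} = 3 distinct letters.

3


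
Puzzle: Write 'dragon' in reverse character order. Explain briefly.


Reverse 'dragon' character by character: 'nogard'.

nogard


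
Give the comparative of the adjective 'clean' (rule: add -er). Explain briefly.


Apply comparative formation (add -er): 'clean' -> 'cleaner'.

cleaner


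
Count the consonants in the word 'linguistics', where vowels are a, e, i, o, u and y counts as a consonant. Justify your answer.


Consonants in 'linguistics': l, n, g, s, t, c, s = 7 consonants.

7


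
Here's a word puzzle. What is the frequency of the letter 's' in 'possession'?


Letter 's' in 'possession': found at position(s) 3, 4, 6, 7 = 4 occurrence(s).

4


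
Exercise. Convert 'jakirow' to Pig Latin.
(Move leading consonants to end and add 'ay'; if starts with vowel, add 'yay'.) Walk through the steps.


'jakirow': move consonant cluster 'j' to end and add 'ay': 'akirowjay'.

akirowjay


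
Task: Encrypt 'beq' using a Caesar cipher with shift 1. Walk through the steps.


Shift each letter by 1: b -> c, e -> f, q -> r. Result: 'cfr'.

cfr


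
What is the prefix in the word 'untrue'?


The word 'untrue' = 'un' (prefix) + 'true' (root). The prefix is 'un'.

un


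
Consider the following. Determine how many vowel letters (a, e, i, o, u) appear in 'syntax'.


Vowels in 'syntax': a = 1 vowels.

1


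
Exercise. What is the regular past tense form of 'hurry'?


Apply rule: Change -y to -ied. 'hurry' becomes 'hurried'.

hurried


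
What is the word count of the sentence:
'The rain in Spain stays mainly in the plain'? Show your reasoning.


Split into words: The | rain | in | Spain | stays | mainly | in | the | plain = 9 words.

9
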